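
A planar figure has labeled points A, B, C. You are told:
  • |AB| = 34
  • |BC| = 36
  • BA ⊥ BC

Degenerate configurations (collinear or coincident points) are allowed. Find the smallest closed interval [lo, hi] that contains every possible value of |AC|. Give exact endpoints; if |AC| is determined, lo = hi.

|AC| = 2·√(613)  (≈ 49.5177)

|AB| ∈ {34}
|BC| ∈ {36}
|AC| ∈ {2·√(613)}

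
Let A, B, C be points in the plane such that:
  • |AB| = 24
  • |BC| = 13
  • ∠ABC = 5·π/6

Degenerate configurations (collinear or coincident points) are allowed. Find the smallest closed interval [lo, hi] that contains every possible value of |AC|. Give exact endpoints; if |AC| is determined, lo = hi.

|AB| ∈ {24}
|BC| ∈ {13}
|AC| ∈ {√(312·√(3) + 745)}

|AC| = √(312·√(3) + 745)  (≈ 35.8525)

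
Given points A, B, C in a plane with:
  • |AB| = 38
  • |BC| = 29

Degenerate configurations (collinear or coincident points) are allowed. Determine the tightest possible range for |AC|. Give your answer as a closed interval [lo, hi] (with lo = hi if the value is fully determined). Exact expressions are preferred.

|AB| ∈ {38}
|BC| ∈ {29}
|AC| ∈ [9, 67]

|AC| ∈ [9, 67]  (≈ [9.0000, 67.0000])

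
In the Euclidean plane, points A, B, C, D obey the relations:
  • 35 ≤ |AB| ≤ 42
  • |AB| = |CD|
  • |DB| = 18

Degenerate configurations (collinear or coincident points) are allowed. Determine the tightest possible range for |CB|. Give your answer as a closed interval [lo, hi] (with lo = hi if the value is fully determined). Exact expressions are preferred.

|AB| ∈ [35, 42]
|BD| ∈ {18}
|CD| ∈ [35, 42]
|AD| ∈ [17, 60]
|BC| ∈ [17, 60]
|AC| ∈ [0, 102]

|CB| ∈ [17, 60]  (≈ [17.0000, 60.0000])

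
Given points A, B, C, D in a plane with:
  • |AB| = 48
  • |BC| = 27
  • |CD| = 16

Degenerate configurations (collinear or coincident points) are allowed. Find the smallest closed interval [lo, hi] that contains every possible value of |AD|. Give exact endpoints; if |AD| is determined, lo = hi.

|AD| ∈ [5, 91]  (≈ [5.0000, 91.0000])

|AB| ∈ {48}
|BC| ∈ {27}
|CD| ∈ {16}
|AC| ∈ [21, 75]
|BD| ∈ [11, 43]
|AD| ∈ [5, 91]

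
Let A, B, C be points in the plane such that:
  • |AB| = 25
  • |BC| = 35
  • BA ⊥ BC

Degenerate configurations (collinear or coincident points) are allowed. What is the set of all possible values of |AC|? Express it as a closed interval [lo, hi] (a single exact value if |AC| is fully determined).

|AC| = 5·√(74)  (≈ 43.0116)

|AB| ∈ {25}
|BC| ∈ {35}
|AC| ∈ {5·√(74)}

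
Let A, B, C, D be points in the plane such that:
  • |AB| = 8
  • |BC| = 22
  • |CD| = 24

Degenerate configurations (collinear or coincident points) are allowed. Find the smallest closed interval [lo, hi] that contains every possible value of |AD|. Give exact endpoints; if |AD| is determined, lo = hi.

|AD| ∈ [0, 54]  (≈ [0.0000, 54.0000])

|AB| ∈ {8}
|BC| ∈ {22}
|CD| ∈ {24}
|AC| ∈ [14, 30]
|BD| ∈ [2, 46]
|AD| ∈ [0, 54]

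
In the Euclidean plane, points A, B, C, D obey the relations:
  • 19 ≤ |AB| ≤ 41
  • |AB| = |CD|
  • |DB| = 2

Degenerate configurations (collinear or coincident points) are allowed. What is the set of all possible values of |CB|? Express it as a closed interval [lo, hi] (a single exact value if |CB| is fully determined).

|AB| ∈ [19, 41]
|BD| ∈ {2}
|CD| ∈ [19, 41]
|AD| ∈ [17, 43]
|BC| ∈ [17, 43]
|AC| ∈ [0, 84]

|CB| ∈ [17, 43]  (≈ [17.0000, 43.0000])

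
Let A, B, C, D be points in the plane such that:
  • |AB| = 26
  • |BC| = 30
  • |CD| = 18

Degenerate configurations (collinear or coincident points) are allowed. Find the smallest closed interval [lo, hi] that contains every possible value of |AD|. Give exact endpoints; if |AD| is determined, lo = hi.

|AD| ∈ [0, 74]  (≈ [0.0000, 74.0000])

|AB| ∈ {26}
|BC| ∈ {30}
|CD| ∈ {18}
|AC| ∈ [4, 56]
|BD| ∈ [12, 48]
|AD| ∈ [0, 74]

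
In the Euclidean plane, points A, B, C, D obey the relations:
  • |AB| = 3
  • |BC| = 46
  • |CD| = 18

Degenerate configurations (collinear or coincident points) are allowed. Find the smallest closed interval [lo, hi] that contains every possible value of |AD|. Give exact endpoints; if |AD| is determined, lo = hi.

|AD| ∈ [25, 67]  (≈ [25.0000, 67.0000])

|AB| ∈ {3}
|BC| ∈ {46}
|CD| ∈ {18}
|AC| ∈ [43, 49]
|BD| ∈ [28, 64]
|AD| ∈ [25, 67]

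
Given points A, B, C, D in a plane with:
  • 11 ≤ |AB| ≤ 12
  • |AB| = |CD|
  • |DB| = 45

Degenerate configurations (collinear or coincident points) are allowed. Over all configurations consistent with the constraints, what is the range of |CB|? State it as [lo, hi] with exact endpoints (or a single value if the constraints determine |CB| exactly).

|CB| ∈ [33, 57]  (≈ [33.0000, 57.0000])

|AB| ∈ [11, 12]
|BD| ∈ {45}
|CD| ∈ [11, 12]
|AD| ∈ [33, 57]
|BC| ∈ [33, 57]
|AC| ∈ [21, 69]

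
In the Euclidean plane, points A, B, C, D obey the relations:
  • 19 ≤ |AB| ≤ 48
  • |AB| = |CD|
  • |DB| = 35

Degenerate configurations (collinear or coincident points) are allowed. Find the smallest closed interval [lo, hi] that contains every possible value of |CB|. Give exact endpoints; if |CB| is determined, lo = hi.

|CB| ∈ [0, 83]  (≈ [0.0000, 83.0000])

|AB| ∈ [19, 48]
|BD| ∈ {35}
|CD| ∈ [19, 48]
|AD| ∈ [0, 83]
|BC| ∈ [0, 83]
|AC| ∈ [0, 131]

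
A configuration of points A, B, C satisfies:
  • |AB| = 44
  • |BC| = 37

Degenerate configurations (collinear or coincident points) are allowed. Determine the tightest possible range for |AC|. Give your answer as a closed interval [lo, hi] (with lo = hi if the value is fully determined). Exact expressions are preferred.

|AB| ∈ {44}
|BC| ∈ {37}
|AC| ∈ [7, 81]

|AC| ∈ [7, 81]  (≈ [7.0000, 81.0000])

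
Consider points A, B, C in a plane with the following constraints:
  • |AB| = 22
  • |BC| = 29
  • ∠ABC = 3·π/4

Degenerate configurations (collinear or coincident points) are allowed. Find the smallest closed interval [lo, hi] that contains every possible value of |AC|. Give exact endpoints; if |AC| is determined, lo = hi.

|AC| = √(638·√(2) + 1325)  (≈ 47.1939)

|AB| ∈ {22}
|BC| ∈ {29}
|AC| ∈ {√(638·√(2) + 1325)}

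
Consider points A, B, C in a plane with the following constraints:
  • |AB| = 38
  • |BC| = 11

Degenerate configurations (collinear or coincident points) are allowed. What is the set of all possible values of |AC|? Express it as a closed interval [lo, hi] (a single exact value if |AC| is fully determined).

|AC| ∈ [27, 49]  (≈ [27.0000, 49.0000])

|AB| ∈ {38}
|BC| ∈ {11}
|AC| ∈ [27, 49]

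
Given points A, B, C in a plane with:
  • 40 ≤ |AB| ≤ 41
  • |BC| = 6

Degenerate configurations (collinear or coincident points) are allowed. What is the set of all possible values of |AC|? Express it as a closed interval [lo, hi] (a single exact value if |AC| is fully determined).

|AC| ∈ [34, 47]  (≈ [34.0000, 47.0000])

|AB| ∈ [40, 41]
|BC| ∈ {6}
|AC| ∈ [34, 47]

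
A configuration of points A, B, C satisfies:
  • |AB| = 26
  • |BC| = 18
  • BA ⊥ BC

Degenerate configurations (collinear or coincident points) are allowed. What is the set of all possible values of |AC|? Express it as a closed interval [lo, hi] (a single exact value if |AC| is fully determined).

|AB| ∈ {26}
|BC| ∈ {18}
|AC| ∈ {10·√(10)}

|AC| = 10·√(10)  (≈ 31.6228)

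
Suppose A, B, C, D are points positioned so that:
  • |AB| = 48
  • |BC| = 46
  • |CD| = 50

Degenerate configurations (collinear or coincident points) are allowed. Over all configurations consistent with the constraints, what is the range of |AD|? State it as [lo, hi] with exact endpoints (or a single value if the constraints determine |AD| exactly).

|AB| ∈ {48}
|BC| ∈ {46}
|CD| ∈ {50}
|AC| ∈ [2, 94]
|BD| ∈ [4, 96]
|AD| ∈ [0, 144]

|AD| ∈ [0, 144]  (≈ [0.0000, 144.0000])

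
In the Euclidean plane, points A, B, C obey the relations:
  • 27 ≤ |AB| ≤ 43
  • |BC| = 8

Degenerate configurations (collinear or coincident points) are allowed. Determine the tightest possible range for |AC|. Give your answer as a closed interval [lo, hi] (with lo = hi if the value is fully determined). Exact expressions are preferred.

|AB| ∈ [27, 43]
|BC| ∈ {8}
|AC| ∈ [19, 51]

|AC| ∈ [19, 51]  (≈ [19.0000, 51.0000])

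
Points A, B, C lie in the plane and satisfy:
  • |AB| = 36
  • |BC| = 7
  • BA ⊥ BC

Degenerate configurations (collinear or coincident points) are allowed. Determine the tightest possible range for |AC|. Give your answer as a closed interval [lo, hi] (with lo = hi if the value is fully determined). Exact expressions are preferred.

|AC| = √(1345)  (≈ 36.6742)

|AB| ∈ {36}
|BC| ∈ {7}
|AC| ∈ {√(1345)}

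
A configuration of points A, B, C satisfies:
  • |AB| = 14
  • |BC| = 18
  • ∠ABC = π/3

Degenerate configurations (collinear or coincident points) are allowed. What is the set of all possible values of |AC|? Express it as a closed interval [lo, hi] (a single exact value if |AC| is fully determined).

|AB| ∈ {14}
|BC| ∈ {18}
|AC| ∈ {2·√(67)}

|AC| = 2·√(67)  (≈ 16.3707)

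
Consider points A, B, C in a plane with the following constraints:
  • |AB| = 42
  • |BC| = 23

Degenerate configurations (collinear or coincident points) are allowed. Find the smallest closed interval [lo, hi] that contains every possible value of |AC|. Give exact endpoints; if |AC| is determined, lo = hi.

|AC| ∈ [19, 65]  (≈ [19.0000, 65.0000])

|AB| ∈ {42}
|BC| ∈ {23}
|AC| ∈ [19, 65]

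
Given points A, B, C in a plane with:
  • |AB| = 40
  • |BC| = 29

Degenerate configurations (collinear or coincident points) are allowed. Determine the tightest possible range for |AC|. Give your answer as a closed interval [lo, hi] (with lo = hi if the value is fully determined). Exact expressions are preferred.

|AB| ∈ {40}
|BC| ∈ {29}
|AC| ∈ [11, 69]

|AC| ∈ [11, 69]  (≈ [11.0000, 69.0000])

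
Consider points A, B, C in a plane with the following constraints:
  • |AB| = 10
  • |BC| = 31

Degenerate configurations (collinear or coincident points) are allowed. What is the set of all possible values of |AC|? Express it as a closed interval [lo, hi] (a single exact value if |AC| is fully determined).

|AB| ∈ {10}
|BC| ∈ {31}
|AC| ∈ [21, 41]

|AC| ∈ [21, 41]  (≈ [21.0000, 41.0000])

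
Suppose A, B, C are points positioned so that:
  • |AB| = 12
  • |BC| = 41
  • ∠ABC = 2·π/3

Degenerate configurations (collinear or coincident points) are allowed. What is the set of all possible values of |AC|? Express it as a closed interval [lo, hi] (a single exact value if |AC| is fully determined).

|AC| = √(2317)  (≈ 48.1352)

|AB| ∈ {12}
|BC| ∈ {41}
|AC| ∈ {√(2317)}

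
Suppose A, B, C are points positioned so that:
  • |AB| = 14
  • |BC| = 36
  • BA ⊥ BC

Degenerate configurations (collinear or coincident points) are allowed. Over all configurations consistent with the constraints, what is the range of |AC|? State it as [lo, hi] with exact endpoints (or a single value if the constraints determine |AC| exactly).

|AB| ∈ {14}
|BC| ∈ {36}
|AC| ∈ {2·√(373)}

|AC| = 2·√(373)  (≈ 38.6264)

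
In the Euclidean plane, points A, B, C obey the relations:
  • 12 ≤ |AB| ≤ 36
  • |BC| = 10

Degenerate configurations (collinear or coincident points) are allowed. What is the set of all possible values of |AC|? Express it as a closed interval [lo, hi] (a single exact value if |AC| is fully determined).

|AB| ∈ [12, 36]
|BC| ∈ {10}
|AC| ∈ [2, 46]

|AC| ∈ [2, 46]  (≈ [2.0000, 46.0000])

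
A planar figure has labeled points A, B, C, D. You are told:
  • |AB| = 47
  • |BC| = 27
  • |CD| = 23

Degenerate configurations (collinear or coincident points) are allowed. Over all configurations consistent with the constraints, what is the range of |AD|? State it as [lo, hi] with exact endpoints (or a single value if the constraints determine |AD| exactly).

|AB| ∈ {47}
|BC| ∈ {27}
|CD| ∈ {23}
|AC| ∈ [20, 74]
|BD| ∈ [4, 50]
|AD| ∈ [0, 97]

|AD| ∈ [0, 97]  (≈ [0.0000, 97.0000])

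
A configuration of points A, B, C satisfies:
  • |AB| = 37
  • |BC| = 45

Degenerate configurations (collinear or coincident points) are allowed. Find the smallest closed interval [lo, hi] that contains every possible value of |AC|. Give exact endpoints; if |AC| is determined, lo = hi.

|AB| ∈ {37}
|BC| ∈ {45}
|AC| ∈ [8, 82]

|AC| ∈ [8, 82]  (≈ [8.0000, 82.0000])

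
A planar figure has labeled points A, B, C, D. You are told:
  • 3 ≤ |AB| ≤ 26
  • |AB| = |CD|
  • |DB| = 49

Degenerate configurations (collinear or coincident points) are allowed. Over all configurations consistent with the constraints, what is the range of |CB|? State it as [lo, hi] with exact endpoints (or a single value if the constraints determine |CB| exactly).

|CB| ∈ [23, 75]  (≈ [23.0000, 75.0000])

|AB| ∈ [3, 26]
|BD| ∈ {49}
|CD| ∈ [3, 26]
|AD| ∈ [23, 75]
|BC| ∈ [23, 75]
|AC| ∈ [0, 101]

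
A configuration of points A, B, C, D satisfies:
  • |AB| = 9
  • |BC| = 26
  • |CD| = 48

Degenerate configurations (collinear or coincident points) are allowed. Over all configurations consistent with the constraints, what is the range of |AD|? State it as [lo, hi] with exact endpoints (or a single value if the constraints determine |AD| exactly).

|AB| ∈ {9}
|BC| ∈ {26}
|CD| ∈ {48}
|AC| ∈ [17, 35]
|BD| ∈ [22, 74]
|AD| ∈ [13, 83]

|AD| ∈ [13, 83]  (≈ [13.0000, 83.0000])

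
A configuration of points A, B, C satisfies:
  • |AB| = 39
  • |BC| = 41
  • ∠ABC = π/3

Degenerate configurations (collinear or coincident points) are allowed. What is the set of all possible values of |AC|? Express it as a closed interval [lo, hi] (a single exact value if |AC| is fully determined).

|AB| ∈ {39}
|BC| ∈ {41}
|AC| ∈ {√(1603)}

|AC| = √(1603)  (≈ 40.0375)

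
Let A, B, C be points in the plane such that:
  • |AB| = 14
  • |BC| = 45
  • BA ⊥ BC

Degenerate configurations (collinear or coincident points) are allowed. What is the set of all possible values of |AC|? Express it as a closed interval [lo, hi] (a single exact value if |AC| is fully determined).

|AB| ∈ {14}
|BC| ∈ {45}
|AC| ∈ {√(2221)}

|AC| = √(2221)  (≈ 47.1275)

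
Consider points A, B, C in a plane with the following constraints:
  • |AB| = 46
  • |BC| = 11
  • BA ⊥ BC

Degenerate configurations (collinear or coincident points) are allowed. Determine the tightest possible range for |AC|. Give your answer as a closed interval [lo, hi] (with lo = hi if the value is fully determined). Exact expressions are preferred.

|AC| = √(2237)  (≈ 47.2969)

|AB| ∈ {46}
|BC| ∈ {11}
|AC| ∈ {√(2237)}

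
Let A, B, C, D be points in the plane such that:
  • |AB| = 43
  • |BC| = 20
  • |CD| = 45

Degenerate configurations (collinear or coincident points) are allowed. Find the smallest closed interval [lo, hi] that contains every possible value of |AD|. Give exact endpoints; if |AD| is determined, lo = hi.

|AD| ∈ [0, 108]  (≈ [0.0000, 108.0000])

|AB| ∈ {43}
|BC| ∈ {20}
|CD| ∈ {45}
|AC| ∈ [23, 63]
|BD| ∈ [25, 65]
|AD| ∈ [0, 108]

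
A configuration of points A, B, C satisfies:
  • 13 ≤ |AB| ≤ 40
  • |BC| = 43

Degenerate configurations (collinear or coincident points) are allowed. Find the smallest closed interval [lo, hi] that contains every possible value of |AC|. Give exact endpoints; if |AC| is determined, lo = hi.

|AC| ∈ [3, 83]  (≈ [3.0000, 83.0000])

|AB| ∈ [13, 40]
|BC| ∈ {43}
|AC| ∈ [3, 83]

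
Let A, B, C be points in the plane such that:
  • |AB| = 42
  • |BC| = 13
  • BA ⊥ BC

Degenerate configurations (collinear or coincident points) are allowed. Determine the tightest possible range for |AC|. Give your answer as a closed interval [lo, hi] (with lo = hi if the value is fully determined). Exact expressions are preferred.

|AC| = √(1933)  (≈ 43.9659)

|AB| ∈ {42}
|BC| ∈ {13}
|AC| ∈ {√(1933)}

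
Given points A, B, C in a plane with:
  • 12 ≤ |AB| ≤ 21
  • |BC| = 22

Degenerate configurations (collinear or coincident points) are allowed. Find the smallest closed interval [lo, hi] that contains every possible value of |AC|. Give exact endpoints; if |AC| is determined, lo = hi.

|AC| ∈ [1, 43]  (≈ [1.0000, 43.0000])

|AB| ∈ [12, 21]
|BC| ∈ {22}
|AC| ∈ [1, 43]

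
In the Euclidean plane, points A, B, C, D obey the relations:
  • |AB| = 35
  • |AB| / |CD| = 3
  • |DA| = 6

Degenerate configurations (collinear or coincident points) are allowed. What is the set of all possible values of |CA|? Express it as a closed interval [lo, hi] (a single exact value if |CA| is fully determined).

|AB| ∈ {35}
|AD| ∈ {6}
|CD| ∈ {35/3}
|BD| ∈ [29, 41]
|AC| ∈ [17/3, 53/3]
|BC| ∈ [52/3, 158/3]

|CA| ∈ [17/3, 53/3]  (≈ [5.6667, 17.6667])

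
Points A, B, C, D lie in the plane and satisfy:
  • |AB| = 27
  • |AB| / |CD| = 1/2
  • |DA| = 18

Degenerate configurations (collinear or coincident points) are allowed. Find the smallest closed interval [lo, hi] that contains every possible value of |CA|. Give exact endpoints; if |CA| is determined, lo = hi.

|AB| ∈ {27}
|AD| ∈ {18}
|CD| ∈ {54}
|BD| ∈ [9, 45]
|AC| ∈ [36, 72]
|BC| ∈ [9, 99]

|CA| ∈ [36, 72]  (≈ [36.0000, 72.0000])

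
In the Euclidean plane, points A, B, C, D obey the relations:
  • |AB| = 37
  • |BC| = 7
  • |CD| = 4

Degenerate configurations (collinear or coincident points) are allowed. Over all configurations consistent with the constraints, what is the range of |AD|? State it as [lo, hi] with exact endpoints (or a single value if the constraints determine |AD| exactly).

|AB| ∈ {37}
|BC| ∈ {7}
|CD| ∈ {4}
|AC| ∈ [30, 44]
|BD| ∈ [3, 11]
|AD| ∈ [26, 48]

|AD| ∈ [26, 48]  (≈ [26.0000, 48.0000])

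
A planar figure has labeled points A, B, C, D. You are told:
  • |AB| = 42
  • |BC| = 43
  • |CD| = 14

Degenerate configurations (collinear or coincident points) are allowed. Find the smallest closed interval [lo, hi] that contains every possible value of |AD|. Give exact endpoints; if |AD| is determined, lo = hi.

|AB| ∈ {42}
|BC| ∈ {43}
|CD| ∈ {14}
|AC| ∈ [1, 85]
|BD| ∈ [29, 57]
|AD| ∈ [0, 99]

|AD| ∈ [0, 99]  (≈ [0.0000, 99.0000])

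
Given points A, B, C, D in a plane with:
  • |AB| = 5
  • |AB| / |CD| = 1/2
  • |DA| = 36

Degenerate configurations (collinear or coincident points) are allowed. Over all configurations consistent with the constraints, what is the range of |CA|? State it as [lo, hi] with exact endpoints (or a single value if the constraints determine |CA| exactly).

|AB| ∈ {5}
|AD| ∈ {36}
|CD| ∈ {10}
|BD| ∈ [31, 41]
|AC| ∈ [26, 46]
|BC| ∈ [21, 51]

|CA| ∈ [26, 46]  (≈ [26.0000, 46.0000])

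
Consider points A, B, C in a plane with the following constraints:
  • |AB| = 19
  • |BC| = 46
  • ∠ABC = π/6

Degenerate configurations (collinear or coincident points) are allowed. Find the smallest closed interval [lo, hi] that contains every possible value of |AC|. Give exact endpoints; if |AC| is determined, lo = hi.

|AC| = √(2477 - 874·√(3))  (≈ 31.0353)

|AB| ∈ {19}
|BC| ∈ {46}
|AC| ∈ {√(2477 - 874·√(3))}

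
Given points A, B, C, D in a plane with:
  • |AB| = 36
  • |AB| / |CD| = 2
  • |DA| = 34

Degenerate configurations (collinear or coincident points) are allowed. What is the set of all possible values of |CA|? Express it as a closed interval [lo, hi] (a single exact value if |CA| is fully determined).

|AB| ∈ {36}
|AD| ∈ {34}
|CD| ∈ {18}
|BD| ∈ [2, 70]
|AC| ∈ [16, 52]
|BC| ∈ [0, 88]

|CA| ∈ [16, 52]  (≈ [16.0000, 52.0000])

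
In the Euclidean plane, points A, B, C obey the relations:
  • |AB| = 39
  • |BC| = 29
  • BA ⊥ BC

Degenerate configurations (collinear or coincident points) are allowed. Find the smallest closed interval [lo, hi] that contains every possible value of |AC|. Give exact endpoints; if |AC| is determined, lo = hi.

|AC| = √(2362)  (≈ 48.6004)

|AB| ∈ {39}
|BC| ∈ {29}
|AC| ∈ {√(2362)}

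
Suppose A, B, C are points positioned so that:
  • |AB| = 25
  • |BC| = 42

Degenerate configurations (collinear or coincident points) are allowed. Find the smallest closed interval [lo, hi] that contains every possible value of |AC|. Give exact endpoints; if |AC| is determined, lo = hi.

|AC| ∈ [17, 67]  (≈ [17.0000, 67.0000])

|AB| ∈ {25}
|BC| ∈ {42}
|AC| ∈ [17, 67]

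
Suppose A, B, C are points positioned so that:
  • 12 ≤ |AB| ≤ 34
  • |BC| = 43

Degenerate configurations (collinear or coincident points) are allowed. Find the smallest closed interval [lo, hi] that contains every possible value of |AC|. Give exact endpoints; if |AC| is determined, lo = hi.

|AB| ∈ [12, 34]
|BC| ∈ {43}
|AC| ∈ [9, 77]

|AC| ∈ [9, 77]  (≈ [9.0000, 77.0000])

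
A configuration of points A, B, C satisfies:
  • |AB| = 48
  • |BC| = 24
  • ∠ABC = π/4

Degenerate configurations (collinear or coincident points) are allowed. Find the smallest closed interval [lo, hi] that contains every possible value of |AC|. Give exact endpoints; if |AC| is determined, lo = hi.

|AB| ∈ {48}
|BC| ∈ {24}
|AC| ∈ {24·√(5 - 2·√(2))}

|AC| = 24·√(5 - 2·√(2))  (≈ 35.3670)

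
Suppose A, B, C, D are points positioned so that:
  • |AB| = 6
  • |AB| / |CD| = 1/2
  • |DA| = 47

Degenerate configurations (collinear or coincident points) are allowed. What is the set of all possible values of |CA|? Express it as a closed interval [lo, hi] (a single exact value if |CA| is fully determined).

|CA| ∈ [35, 59]  (≈ [35.0000, 59.0000])

|AB| ∈ {6}
|AD| ∈ {47}
|CD| ∈ {12}
|BD| ∈ [41, 53]
|AC| ∈ [35, 59]
|BC| ∈ [29, 65]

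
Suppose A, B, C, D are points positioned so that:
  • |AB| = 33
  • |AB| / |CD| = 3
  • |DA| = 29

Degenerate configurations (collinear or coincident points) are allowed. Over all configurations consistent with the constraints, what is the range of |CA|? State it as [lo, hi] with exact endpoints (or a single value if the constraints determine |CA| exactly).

|CA| ∈ [18, 40]  (≈ [18.0000, 40.0000])

|AB| ∈ {33}
|AD| ∈ {29}
|CD| ∈ {11}
|BD| ∈ [4, 62]
|AC| ∈ [18, 40]
|BC| ∈ [0, 73]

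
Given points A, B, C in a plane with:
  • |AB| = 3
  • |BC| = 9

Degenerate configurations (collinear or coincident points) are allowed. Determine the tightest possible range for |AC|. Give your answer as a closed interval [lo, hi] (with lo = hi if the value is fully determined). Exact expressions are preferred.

|AC| ∈ [6, 12]  (≈ [6.0000, 12.0000])

|AB| ∈ {3}
|BC| ∈ {9}
|AC| ∈ [6, 12]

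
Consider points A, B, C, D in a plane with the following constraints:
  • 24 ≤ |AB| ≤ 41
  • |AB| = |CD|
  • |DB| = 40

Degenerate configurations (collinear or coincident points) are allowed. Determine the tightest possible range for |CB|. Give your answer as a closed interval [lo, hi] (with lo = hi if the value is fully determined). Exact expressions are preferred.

|CB| ∈ [0, 81]  (≈ [0.0000, 81.0000])

|AB| ∈ [24, 41]
|BD| ∈ {40}
|CD| ∈ [24, 41]
|AD| ∈ [0, 81]
|BC| ∈ [0, 81]
|AC| ∈ [0, 122]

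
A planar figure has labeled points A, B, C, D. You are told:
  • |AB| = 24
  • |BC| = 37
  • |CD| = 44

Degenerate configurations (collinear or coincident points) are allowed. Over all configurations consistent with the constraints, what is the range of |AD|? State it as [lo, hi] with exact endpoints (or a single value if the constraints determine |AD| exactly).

|AD| ∈ [0, 105]  (≈ [0.0000, 105.0000])

|AB| ∈ {24}
|BC| ∈ {37}
|CD| ∈ {44}
|AC| ∈ [13, 61]
|BD| ∈ [7, 81]
|AD| ∈ [0, 105]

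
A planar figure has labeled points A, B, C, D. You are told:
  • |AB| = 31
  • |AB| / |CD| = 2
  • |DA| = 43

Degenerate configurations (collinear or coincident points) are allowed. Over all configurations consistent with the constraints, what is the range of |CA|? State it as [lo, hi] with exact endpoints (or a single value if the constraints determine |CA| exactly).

|CA| ∈ [55/2, 117/2]  (≈ [27.5000, 58.5000])

|AB| ∈ {31}
|AD| ∈ {43}
|CD| ∈ {31/2}
|BD| ∈ [12, 74]
|AC| ∈ [55/2, 117/2]
|BC| ∈ [0, 179/2]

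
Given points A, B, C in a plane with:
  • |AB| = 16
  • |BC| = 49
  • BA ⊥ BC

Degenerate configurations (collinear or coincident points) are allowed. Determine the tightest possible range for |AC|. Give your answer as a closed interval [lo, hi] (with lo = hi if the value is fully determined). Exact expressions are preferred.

|AB| ∈ {16}
|BC| ∈ {49}
|AC| ∈ {√(2657)}

|AC| = √(2657)  (≈ 51.5461)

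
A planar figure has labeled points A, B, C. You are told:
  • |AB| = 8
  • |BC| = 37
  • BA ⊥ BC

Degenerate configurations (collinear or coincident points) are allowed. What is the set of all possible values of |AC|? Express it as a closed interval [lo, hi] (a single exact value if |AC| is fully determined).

|AB| ∈ {8}
|BC| ∈ {37}
|AC| ∈ {√(1433)}

|AC| = √(1433)  (≈ 37.8550)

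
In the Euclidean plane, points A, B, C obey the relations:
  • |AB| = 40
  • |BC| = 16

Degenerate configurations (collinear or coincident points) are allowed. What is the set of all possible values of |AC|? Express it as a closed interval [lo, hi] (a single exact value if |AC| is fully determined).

|AC| ∈ [24, 56]  (≈ [24.0000, 56.0000])

|AB| ∈ {40}
|BC| ∈ {16}
|AC| ∈ [24, 56]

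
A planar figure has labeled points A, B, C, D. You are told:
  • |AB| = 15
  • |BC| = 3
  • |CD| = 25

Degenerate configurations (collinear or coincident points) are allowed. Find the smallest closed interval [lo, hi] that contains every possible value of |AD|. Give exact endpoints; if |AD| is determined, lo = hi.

|AD| ∈ [7, 43]  (≈ [7.0000, 43.0000])

|AB| ∈ {15}
|BC| ∈ {3}
|CD| ∈ {25}
|AC| ∈ [12, 18]
|BD| ∈ [22, 28]
|AD| ∈ [7, 43]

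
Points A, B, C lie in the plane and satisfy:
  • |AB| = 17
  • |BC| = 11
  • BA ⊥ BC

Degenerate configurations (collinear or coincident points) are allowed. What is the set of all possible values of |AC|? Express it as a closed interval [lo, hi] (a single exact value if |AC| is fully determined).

|AB| ∈ {17}
|BC| ∈ {11}
|AC| ∈ {√(410)}

|AC| = √(410)  (≈ 20.2485)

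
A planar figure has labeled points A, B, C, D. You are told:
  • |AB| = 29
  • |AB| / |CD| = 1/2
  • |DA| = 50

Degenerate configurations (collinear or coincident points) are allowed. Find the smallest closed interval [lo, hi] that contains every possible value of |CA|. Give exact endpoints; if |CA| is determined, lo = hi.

|AB| ∈ {29}
|AD| ∈ {50}
|CD| ∈ {58}
|BD| ∈ [21, 79]
|AC| ∈ [8, 108]
|BC| ∈ [0, 137]

|CA| ∈ [8, 108]  (≈ [8.0000, 108.0000])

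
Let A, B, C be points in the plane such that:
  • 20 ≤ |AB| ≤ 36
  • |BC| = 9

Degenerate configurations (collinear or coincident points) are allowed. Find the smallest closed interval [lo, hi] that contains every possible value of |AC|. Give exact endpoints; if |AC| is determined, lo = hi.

|AB| ∈ [20, 36]
|BC| ∈ {9}
|AC| ∈ [11, 45]

|AC| ∈ [11, 45]  (≈ [11.0000, 45.0000])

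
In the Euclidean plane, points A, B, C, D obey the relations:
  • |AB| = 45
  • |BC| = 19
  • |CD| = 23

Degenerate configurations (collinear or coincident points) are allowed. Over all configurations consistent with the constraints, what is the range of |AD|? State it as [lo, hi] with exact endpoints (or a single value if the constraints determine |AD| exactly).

|AB| ∈ {45}
|BC| ∈ {19}
|CD| ∈ {23}
|AC| ∈ [26, 64]
|BD| ∈ [4, 42]
|AD| ∈ [3, 87]

|AD| ∈ [3, 87]  (≈ [3.0000, 87.0000])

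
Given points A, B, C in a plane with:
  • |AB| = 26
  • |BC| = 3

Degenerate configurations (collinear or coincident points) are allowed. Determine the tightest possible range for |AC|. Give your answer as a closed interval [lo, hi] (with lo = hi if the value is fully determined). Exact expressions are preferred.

|AB| ∈ {26}
|BC| ∈ {3}
|AC| ∈ [23, 29]

|AC| ∈ [23, 29]  (≈ [23.0000, 29.0000])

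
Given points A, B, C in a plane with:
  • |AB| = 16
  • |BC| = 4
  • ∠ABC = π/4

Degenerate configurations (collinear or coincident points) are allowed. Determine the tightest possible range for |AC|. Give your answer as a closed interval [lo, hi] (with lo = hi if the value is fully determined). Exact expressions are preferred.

|AB| ∈ {16}
|BC| ∈ {4}
|AC| ∈ {4·√(17 - 4·√(2))}

|AC| = 4·√(17 - 4·√(2))  (≈ 13.4718)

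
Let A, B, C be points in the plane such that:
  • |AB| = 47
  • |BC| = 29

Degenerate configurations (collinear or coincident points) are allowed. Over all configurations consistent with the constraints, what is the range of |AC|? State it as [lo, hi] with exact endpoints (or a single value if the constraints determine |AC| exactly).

|AB| ∈ {47}
|BC| ∈ {29}
|AC| ∈ [18, 76]

|AC| ∈ [18, 76]  (≈ [18.0000, 76.0000])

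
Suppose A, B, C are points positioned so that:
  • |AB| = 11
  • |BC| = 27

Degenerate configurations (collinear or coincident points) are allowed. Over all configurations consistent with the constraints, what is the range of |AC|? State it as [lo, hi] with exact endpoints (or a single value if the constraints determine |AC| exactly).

|AC| ∈ [16, 38]  (≈ [16.0000, 38.0000])

|AB| ∈ {11}
|BC| ∈ {27}
|AC| ∈ [16, 38]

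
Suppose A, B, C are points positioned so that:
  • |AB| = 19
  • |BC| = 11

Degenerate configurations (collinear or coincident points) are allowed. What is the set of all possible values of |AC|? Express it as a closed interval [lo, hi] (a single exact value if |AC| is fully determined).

|AB| ∈ {19}
|BC| ∈ {11}
|AC| ∈ [8, 30]

|AC| ∈ [8, 30]  (≈ [8.0000, 30.0000])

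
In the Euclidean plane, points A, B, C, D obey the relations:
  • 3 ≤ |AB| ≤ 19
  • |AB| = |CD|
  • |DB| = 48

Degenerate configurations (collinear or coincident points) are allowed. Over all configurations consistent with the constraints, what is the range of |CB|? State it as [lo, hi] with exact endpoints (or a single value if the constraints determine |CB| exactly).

|AB| ∈ [3, 19]
|BD| ∈ {48}
|CD| ∈ [3, 19]
|AD| ∈ [29, 67]
|BC| ∈ [29, 67]
|AC| ∈ [10, 86]

|CB| ∈ [29, 67]  (≈ [29.0000, 67.0000])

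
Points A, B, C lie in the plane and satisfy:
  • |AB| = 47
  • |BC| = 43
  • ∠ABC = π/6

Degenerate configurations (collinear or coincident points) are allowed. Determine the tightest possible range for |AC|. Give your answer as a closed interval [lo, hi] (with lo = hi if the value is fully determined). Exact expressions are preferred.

|AB| ∈ {47}
|BC| ∈ {43}
|AC| ∈ {√(4058 - 2021·√(3))}

|AC| = √(4058 - 2021·√(3))  (≈ 23.6120)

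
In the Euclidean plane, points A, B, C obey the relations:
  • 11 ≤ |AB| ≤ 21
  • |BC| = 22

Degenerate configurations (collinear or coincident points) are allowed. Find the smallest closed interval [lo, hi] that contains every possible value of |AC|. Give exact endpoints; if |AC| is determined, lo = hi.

|AC| ∈ [1, 43]  (≈ [1.0000, 43.0000])

|AB| ∈ [11, 21]
|BC| ∈ {22}
|AC| ∈ [1, 43]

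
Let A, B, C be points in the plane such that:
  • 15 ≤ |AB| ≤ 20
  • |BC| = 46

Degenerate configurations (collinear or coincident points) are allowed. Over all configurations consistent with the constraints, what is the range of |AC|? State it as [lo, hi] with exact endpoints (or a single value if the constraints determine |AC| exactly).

|AB| ∈ [15, 20]
|BC| ∈ {46}
|AC| ∈ [26, 66]

|AC| ∈ [26, 66]  (≈ [26.0000, 66.0000])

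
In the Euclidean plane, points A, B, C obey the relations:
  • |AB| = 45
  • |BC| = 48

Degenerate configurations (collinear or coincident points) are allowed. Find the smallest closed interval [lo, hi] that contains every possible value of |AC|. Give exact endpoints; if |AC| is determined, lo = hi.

|AC| ∈ [3, 93]  (≈ [3.0000, 93.0000])

|AB| ∈ {45}
|BC| ∈ {48}
|AC| ∈ [3, 93]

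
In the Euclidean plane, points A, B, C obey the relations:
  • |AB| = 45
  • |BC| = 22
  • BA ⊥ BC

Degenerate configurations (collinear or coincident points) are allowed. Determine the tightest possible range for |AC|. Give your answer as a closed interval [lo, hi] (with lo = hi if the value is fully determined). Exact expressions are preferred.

|AC| = √(2509)  (≈ 50.0899)

|AB| ∈ {45}
|BC| ∈ {22}
|AC| ∈ {√(2509)}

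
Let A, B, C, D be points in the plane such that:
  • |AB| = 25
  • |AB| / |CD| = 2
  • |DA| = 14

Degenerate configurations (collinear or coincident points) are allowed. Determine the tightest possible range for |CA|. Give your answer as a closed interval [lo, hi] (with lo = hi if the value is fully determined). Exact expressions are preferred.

|CA| ∈ [3/2, 53/2]  (≈ [1.5000, 26.5000])

|AB| ∈ {25}
|AD| ∈ {14}
|CD| ∈ {25/2}
|BD| ∈ [11, 39]
|AC| ∈ [3/2, 53/2]
|BC| ∈ [0, 103/2]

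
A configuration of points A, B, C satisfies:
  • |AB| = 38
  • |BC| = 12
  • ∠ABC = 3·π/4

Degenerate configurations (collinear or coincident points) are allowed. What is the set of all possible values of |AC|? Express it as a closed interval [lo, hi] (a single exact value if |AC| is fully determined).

|AC| = 2·√(114·√(2) + 397)  (≈ 47.2534)

|AB| ∈ {38}
|BC| ∈ {12}
|AC| ∈ {2·√(114·√(2) + 397)}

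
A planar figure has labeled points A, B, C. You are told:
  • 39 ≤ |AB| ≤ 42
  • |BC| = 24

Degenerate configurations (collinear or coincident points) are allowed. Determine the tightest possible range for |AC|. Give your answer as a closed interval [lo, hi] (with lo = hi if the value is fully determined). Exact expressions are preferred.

|AB| ∈ [39, 42]
|BC| ∈ {24}
|AC| ∈ [15, 66]

|AC| ∈ [15, 66]  (≈ [15.0000, 66.0000])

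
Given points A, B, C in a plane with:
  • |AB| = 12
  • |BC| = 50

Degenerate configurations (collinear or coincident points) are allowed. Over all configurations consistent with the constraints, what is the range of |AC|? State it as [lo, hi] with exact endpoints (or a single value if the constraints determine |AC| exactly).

|AC| ∈ [38, 62]  (≈ [38.0000, 62.0000])

|AB| ∈ {12}
|BC| ∈ {50}
|AC| ∈ [38, 62]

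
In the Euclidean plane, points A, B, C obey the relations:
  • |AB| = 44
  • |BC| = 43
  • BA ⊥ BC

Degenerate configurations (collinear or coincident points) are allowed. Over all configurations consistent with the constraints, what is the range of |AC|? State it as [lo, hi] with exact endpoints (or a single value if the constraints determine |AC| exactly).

|AB| ∈ {44}
|BC| ∈ {43}
|AC| ∈ {√(3785)}

|AC| = √(3785)  (≈ 61.5224)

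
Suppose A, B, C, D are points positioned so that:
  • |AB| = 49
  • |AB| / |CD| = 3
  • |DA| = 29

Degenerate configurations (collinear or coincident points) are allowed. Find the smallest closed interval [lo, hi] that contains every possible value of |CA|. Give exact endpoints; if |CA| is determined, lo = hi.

|CA| ∈ [38/3, 136/3]  (≈ [12.6667, 45.3333])

|AB| ∈ {49}
|AD| ∈ {29}
|CD| ∈ {49/3}
|BD| ∈ [20, 78]
|AC| ∈ [38/3, 136/3]
|BC| ∈ [11/3, 283/3]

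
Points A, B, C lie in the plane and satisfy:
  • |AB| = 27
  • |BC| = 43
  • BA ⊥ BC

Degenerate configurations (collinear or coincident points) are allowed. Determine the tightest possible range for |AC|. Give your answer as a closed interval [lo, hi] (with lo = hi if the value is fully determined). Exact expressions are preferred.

|AC| = √(2578)  (≈ 50.7740)

|AB| ∈ {27}
|BC| ∈ {43}
|AC| ∈ {√(2578)}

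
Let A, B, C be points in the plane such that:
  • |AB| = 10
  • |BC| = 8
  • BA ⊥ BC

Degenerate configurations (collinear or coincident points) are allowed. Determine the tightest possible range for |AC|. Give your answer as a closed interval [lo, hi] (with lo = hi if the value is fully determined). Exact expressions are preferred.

|AB| ∈ {10}
|BC| ∈ {8}
|AC| ∈ {2·√(41)}

|AC| = 2·√(41)  (≈ 12.8062)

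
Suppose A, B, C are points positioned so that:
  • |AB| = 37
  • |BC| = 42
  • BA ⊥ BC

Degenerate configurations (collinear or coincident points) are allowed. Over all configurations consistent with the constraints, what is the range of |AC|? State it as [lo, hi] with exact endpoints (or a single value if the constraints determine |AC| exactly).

|AC| = √(3133)  (≈ 55.9732)

|AB| ∈ {37}
|BC| ∈ {42}
|AC| ∈ {√(3133)}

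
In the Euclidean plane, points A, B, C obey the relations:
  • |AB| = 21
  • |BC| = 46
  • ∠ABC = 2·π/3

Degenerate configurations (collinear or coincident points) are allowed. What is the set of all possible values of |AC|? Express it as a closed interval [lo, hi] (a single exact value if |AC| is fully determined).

|AC| = √(3523)  (≈ 59.3549)

|AB| ∈ {21}
|BC| ∈ {46}
|AC| ∈ {√(3523)}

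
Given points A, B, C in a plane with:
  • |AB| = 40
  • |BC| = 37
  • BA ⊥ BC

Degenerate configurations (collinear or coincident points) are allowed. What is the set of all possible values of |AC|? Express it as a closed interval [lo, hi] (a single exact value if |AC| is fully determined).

|AC| = √(2969)  (≈ 54.4885)

|AB| ∈ {40}
|BC| ∈ {37}
|AC| ∈ {√(2969)}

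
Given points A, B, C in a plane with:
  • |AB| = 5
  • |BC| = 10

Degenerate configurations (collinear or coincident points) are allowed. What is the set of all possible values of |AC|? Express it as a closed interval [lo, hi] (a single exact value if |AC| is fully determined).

|AC| ∈ [5, 15]  (≈ [5.0000, 15.0000])

|AB| ∈ {5}
|BC| ∈ {10}
|AC| ∈ [5, 15]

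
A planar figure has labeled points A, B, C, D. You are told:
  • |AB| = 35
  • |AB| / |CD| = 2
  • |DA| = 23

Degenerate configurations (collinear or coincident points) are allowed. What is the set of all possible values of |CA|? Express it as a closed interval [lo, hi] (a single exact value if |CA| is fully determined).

|CA| ∈ [11/2, 81/2]  (≈ [5.5000, 40.5000])

|AB| ∈ {35}
|AD| ∈ {23}
|CD| ∈ {35/2}
|BD| ∈ [12, 58]
|AC| ∈ [11/2, 81/2]
|BC| ∈ [0, 151/2]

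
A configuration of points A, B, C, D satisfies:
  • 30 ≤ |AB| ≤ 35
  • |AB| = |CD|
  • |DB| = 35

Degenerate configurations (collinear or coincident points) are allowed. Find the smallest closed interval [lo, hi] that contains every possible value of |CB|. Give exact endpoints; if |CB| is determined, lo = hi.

|AB| ∈ [30, 35]
|BD| ∈ {35}
|CD| ∈ [30, 35]
|AD| ∈ [0, 70]
|BC| ∈ [0, 70]
|AC| ∈ [0, 105]

|CB| ∈ [0, 70]  (≈ [0.0000, 70.0000])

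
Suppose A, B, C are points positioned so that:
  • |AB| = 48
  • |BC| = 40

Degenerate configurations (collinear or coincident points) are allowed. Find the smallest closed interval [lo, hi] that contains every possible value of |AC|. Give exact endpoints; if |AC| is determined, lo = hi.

|AC| ∈ [8, 88]  (≈ [8.0000, 88.0000])

|AB| ∈ {48}
|BC| ∈ {40}
|AC| ∈ [8, 88]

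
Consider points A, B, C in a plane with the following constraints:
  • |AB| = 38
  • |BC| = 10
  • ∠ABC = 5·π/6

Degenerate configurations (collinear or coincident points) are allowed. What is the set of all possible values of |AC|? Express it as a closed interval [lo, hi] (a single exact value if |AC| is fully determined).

|AC| = 2·√(95·√(3) + 386)  (≈ 46.9274)

|AB| ∈ {38}
|BC| ∈ {10}
|AC| ∈ {2·√(95·√(3) + 386)}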